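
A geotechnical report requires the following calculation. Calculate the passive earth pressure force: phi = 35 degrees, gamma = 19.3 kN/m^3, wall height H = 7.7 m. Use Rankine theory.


Compute passive earth pressure coefficient:
Kp = tan^2(45 + phi/2) = tan^2(62.5) = 3.690172
Compute passive force:
Pp = 0.5 * Kp * gamma * H^2
Pp = 0.5 * 3.690172 * 19.3 * 7.7^2
Pp = 2111.33 kN/m


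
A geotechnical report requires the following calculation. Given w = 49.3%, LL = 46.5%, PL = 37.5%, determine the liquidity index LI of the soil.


First compute the plasticity index:
PI = LL - PL = 46.5 - 37.5 = 9.0
Then compute the liquidity index:
LI = (w - PL) / PI
LI = (49.3 - 37.5) / 9.0
LI = 1.311


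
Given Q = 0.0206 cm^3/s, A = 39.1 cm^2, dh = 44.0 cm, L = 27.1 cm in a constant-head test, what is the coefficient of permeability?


Compute hydraulic gradient:
i = dh / L = 44.0 / 27.1 = 1.62362
Then apply Darcy's law:
k = Q / (A * i)
k = 0.0206 / (39.1 * 1.62362)
k = 0.0206 / 63.4834
k = 0.000324 cm/s


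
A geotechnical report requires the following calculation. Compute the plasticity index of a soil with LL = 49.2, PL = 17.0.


Result: 32.2

Derivation:
Using PI = LL - PL
PI = 49.2 - 17.0
PI = 32.2


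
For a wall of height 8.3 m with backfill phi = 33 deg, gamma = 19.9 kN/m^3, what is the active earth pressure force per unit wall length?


Result: 202.07 kN/m

Derivation:
Compute active earth pressure coefficient:
Ka = tan^2(45 - phi/2) = tan^2(28.5) = 0.294801
Compute active force:
Pa = 0.5 * Ka * gamma * H^2
Pa = 0.5 * 0.294801 * 19.9 * 8.3^2
Pa = 202.07 kN/m


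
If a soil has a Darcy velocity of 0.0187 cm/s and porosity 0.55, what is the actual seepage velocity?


Result: 0.034 cm/s

Derivation:
Using v_s = v_d / n
v_s = 0.0187 / 0.55
v_s = 0.034 cm/s


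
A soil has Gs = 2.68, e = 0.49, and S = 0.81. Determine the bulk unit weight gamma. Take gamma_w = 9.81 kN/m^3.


Using gamma = gamma_w * (Gs + S*e) / (1 + e)
Numerator: Gs + S*e = 2.68 + 0.81*0.49 = 3.0769
Denominator: 1 + e = 1 + 0.49 = 1.49
gamma = 9.81 * 3.0769 / 1.49
gamma = 20.258 kN/m^3


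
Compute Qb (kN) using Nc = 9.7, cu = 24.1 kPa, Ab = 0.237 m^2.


Result: 55.4 kN

Derivation:
Using Qb = Nc * cu * Ab
Qb = 9.7 * 24.1 * 0.237
Qb = 55.4 kN


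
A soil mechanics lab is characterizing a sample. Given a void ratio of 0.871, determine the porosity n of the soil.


Using the relation n = e / (1 + e)
n = 0.871 / (1 + 0.871)
n = 0.871 / 1.871
n = 0.4655


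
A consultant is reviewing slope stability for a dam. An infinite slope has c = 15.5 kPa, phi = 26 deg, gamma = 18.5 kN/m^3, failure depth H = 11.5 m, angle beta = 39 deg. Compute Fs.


Using Fs = c / (gamma*H*sin(beta)*cos(beta)) + tan(phi)/tan(beta)
Cohesion contribution = 15.5 / (18.5*11.5*sin(39)*cos(39))
Cohesion contribution = 0.148966
Friction contribution = tan(26)/tan(39) = 0.6023
Fs = 0.148966 + 0.6023
Fs = 0.751


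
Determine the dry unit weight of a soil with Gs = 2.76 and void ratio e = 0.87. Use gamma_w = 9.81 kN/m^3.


Using gamma_d = Gs * gamma_w / (1 + e)
gamma_d = 2.76 * 9.81 / (1 + 0.87)
gamma_d = 2.76 * 9.81 / 1.87
gamma_d = 14.479 kN/m^3


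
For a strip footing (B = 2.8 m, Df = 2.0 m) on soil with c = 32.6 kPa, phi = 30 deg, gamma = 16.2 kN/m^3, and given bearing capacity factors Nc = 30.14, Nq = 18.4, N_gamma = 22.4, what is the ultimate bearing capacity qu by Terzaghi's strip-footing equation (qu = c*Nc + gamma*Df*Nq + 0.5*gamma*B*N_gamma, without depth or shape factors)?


Result: 2086.76 kPa

Derivation:
Compute qu = c*Nc + gamma*Df*Nq + 0.5*gamma*B*N_gamma
Term 1: 32.6 * 30.14 = 982.564
Term 2: 16.2 * 2.0 * 18.4 = 596.16
Term 3: 0.5 * 16.2 * 2.8 * 22.4 = 508.032
qu = 982.564 + 596.16 + 508.032
qu = 2086.76 kPa


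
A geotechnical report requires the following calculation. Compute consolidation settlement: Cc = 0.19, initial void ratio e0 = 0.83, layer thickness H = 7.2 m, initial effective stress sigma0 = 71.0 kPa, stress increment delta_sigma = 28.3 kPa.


Using Sc = Cc * H / (1 + e0) * log10((sigma0 + delta_sigma) / sigma0)
Stress ratio = (71.0 + 28.3) / 71.0 = 1.39859
log10(1.39859) = 0.145691
Cc * H / (1 + e0) = 0.19 * 7.2 / (1 + 0.83) = 0.747541
Sc = 0.747541 * 0.145691
Sc = 0.1089 m


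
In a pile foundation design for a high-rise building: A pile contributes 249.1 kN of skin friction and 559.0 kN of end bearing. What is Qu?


Using Qu = Qf + Qb
Qu = 249.1 + 559.0
Qu = 808.1 kN


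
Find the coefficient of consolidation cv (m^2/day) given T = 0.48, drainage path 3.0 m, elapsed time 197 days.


Using cv = T * H_dr^2 / t
H_dr^2 = 3.0^2 = 9.0
cv = 0.48 * 9.0 / 197
cv = 0.02193 m^2/day


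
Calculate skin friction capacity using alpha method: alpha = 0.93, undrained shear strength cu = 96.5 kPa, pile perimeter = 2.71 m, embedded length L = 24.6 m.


Using Qs = alpha * cu * perimeter * L
Qs = 0.93 * 96.5 * 2.71 * 24.6
Qs = 5982.94 kN


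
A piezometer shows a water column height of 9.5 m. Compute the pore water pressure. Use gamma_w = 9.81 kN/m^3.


Using u = gamma_w * h_w
u = 9.81 * 9.5
u = 93.2 kPa


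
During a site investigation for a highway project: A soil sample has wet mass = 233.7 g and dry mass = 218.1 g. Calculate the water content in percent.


Using w = (m_wet - m_dry) / m_dry * 100
m_wet - m_dry = 233.7 - 218.1 = 15.6 g
w = 15.6 / 218.1 * 100
w = 7.15 %


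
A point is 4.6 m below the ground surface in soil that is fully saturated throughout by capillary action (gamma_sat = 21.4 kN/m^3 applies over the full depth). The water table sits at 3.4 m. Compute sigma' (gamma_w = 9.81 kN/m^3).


Result: 86.67 kPa

Derivation:
Total stress = gamma_sat * depth
sigma = 21.4 * 4.6 = 98.44 kPa
Pore water pressure u = gamma_w * (depth - d_wt)
u = 9.81 * (4.6 - 3.4) = 11.772 kPa
Effective stress = sigma - u
sigma' = 98.44 - 11.772 = 86.67 kPa


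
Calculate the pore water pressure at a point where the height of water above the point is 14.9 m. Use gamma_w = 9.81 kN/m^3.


Using u = gamma_w * h_w
u = 9.81 * 14.9
u = 146.17 kPa


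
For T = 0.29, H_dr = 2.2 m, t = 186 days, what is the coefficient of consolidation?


Using cv = T * H_dr^2 / t
H_dr^2 = 2.2^2 = 4.84
cv = 0.29 * 4.84 / 186
cv = 0.00755 m^2/day


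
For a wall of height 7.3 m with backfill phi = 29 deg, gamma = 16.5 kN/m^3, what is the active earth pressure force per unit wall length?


Compute active earth pressure coefficient:
Ka = tan^2(45 - phi/2) = tan^2(30.5) = 0.346974
Compute active force:
Pa = 0.5 * Ka * gamma * H^2
Pa = 0.5 * 0.346974 * 16.5 * 7.3^2
Pa = 152.54 kN/m


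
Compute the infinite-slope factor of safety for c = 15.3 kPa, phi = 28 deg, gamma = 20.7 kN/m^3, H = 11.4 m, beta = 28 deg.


Result: 1.156

Derivation:
Using Fs = c / (gamma*H*sin(beta)*cos(beta)) + tan(phi)/tan(beta)
Cohesion contribution = 15.3 / (20.7*11.4*sin(28)*cos(28))
Cohesion contribution = 0.156413
Friction contribution = tan(28)/tan(28) = 1
Fs = 0.156413 + 1
Fs = 1.156


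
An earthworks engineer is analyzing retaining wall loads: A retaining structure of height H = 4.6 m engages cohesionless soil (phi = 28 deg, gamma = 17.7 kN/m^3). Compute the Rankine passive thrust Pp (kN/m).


Compute passive earth pressure coefficient:
Kp = tan^2(45 + phi/2) = tan^2(59.0) = 2.769826
Compute passive force:
Pp = 0.5 * Kp * gamma * H^2
Pp = 0.5 * 2.769826 * 17.7 * 4.6^2
Pp = 518.69 kN/m


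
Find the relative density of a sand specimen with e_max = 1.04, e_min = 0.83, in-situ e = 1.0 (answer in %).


Result: 19.05 %

Derivation:
Using Dr = (e_max - e) / (e_max - e_min) * 100
e_max - e = 1.04 - 1.0 = 0.04
e_max - e_min = 1.04 - 0.83 = 0.21
Dr = 0.04 / 0.21 * 100
Dr = 19.05 %


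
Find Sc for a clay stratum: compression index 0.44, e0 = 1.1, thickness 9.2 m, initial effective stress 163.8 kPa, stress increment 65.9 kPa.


Using Sc = Cc * H / (1 + e0) * log10((sigma0 + delta_sigma) / sigma0)
Stress ratio = (163.8 + 65.9) / 163.8 = 1.40232
log10(1.40232) = 0.146847
Cc * H / (1 + e0) = 0.44 * 9.2 / (1 + 1.1) = 1.92762
Sc = 1.92762 * 0.146847
Sc = 0.2831 m


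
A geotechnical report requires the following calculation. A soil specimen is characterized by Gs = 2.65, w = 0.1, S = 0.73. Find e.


Result: 0.363

Derivation:
Using the relation e = Gs * w / S
e = 2.65 * 0.1 / 0.73
e = 0.363


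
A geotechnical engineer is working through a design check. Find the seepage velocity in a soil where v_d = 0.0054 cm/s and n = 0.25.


Using v_s = v_d / n
v_s = 0.0054 / 0.25
v_s = 0.0216 cm/s


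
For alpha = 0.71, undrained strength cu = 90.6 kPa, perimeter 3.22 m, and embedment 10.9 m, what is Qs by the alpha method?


Using Qs = alpha * cu * perimeter * L
Qs = 0.71 * 90.6 * 3.22 * 10.9
Qs = 2257.71 kN


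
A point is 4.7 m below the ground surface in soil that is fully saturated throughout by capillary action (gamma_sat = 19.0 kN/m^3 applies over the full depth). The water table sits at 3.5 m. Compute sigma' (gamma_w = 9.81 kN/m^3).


Total stress = gamma_sat * depth
sigma = 19.0 * 4.7 = 89.3 kPa
Pore water pressure u = gamma_w * (depth - d_wt)
u = 9.81 * (4.7 - 3.5) = 11.772 kPa
Effective stress = sigma - u
sigma' = 89.3 - 11.772 = 77.53 kPa


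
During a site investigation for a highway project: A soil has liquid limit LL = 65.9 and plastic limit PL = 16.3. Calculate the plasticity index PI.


Using PI = LL - PL
PI = 65.9 - 16.3
PI = 49.6


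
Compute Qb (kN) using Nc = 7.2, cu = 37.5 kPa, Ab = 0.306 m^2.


Result: 82.62 kN

Derivation:
Using Qb = Nc * cu * Ab
Qb = 7.2 * 37.5 * 0.306
Qb = 82.62 kN


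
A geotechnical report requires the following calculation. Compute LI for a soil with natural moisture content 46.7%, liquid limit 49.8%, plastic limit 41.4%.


First compute the plasticity index:
PI = LL - PL = 49.8 - 41.4 = 8.4
Then compute the liquidity index:
LI = (w - PL) / PI
LI = (46.7 - 41.4) / 8.4
LI = 0.631


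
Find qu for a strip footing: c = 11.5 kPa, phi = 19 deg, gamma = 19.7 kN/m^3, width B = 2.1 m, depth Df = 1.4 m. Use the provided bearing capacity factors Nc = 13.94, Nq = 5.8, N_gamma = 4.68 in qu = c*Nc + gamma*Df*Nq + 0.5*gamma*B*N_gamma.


Result: 417.08 kPa

Derivation:
Compute qu = c*Nc + gamma*Df*Nq + 0.5*gamma*B*N_gamma
Term 1: 11.5 * 13.94 = 160.31
Term 2: 19.7 * 1.4 * 5.8 = 159.964
Term 3: 0.5 * 19.7 * 2.1 * 4.68 = 96.8058
qu = 160.31 + 159.964 + 96.8058
qu = 417.08 kPa


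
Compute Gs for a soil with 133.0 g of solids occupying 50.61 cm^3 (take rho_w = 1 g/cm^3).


Result: 2.628

Derivation:
Using Gs = m_s / (V_s * rho_w)
Since rho_w = 1 g/cm^3:
Gs = 133.0 / 50.61
Gs = 2.628


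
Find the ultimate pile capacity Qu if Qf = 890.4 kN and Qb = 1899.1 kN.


Using Qu = Qf + Qb
Qu = 890.4 + 1899.1
Qu = 2789.5 kN


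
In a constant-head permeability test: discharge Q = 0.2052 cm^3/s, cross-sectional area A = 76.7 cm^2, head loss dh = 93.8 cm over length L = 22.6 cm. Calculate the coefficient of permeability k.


Compute hydraulic gradient:
i = dh / L = 93.8 / 22.6 = 4.15044
Then apply Darcy's law:
k = Q / (A * i)
k = 0.2052 / (76.7 * 4.15044)
k = 0.2052 / 318.339
k = 0.000645 cm/s


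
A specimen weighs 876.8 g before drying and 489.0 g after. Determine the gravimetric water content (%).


Using w = (m_wet - m_dry) / m_dry * 100
m_wet - m_dry = 876.8 - 489.0 = 387.8 g
w = 387.8 / 489.0 * 100
w = 79.3 %


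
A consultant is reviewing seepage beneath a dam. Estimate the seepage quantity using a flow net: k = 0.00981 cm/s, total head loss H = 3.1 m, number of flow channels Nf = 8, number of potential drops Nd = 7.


Result: 0.0003476 m^3/s per m

Derivation:
Convert k to m/s for unit consistency with H:
k = 0.00981 cm/s = 0.00981 / 100 m/s = 9.81e-05 m/s
Using q = k * H * Nf / Nd
Nf / Nd = 8 / 7 = 1.1429
q = 9.81e-05 * 3.1 * 1.1429
q = 0.0003476 m^3/s per m


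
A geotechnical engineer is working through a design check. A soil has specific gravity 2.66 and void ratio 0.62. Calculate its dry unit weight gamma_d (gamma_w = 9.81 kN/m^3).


Using gamma_d = Gs * gamma_w / (1 + e)
gamma_d = 2.66 * 9.81 / (1 + 0.62)
gamma_d = 2.66 * 9.81 / 1.62
gamma_d = 16.108 kN/m^3


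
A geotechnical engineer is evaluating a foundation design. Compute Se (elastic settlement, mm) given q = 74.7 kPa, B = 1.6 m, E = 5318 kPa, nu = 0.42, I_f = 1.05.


Using Se = q * B * (1 - nu^2) * I_f / E
1 - nu^2 = 1 - 0.42^2 = 0.8236
Se = 74.7 * 1.6 * 0.8236 * 1.05 / 5318
Se = 0.019436 m
Convert to mm: Se = 0.019436 * 1000 = 19.436 mm


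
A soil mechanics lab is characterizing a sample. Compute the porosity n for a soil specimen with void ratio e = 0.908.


Result: 0.4759

Derivation:
Using the relation n = e / (1 + e)
n = 0.908 / (1 + 0.908)
n = 0.908 / 1.908
n = 0.4759


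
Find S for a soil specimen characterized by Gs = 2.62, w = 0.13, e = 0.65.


Result: 0.524

Derivation:
Using S = Gs * w / e
S = 2.62 * 0.13 / 0.65
S = 0.524


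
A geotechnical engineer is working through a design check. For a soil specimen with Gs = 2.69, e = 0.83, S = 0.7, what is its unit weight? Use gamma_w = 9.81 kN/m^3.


Using gamma = gamma_w * (Gs + S*e) / (1 + e)
Numerator: Gs + S*e = 2.69 + 0.7*0.83 = 3.271
Denominator: 1 + e = 1 + 0.83 = 1.83
gamma = 9.81 * 3.271 / 1.83
gamma = 17.535 kN/m^3


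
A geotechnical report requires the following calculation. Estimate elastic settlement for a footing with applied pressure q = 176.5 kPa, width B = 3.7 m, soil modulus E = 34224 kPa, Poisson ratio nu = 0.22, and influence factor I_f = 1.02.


Using Se = q * B * (1 - nu^2) * I_f / E
1 - nu^2 = 1 - 0.22^2 = 0.9516
Se = 176.5 * 3.7 * 0.9516 * 1.02 / 34224
Se = 0.018521 m
Convert to mm: Se = 0.018521 * 1000 = 18.521 mm


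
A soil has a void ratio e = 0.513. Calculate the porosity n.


Result: 0.3391

Derivation:
Using the relation n = e / (1 + e)
n = 0.513 / (1 + 0.513)
n = 0.513 / 1.513
n = 0.3391


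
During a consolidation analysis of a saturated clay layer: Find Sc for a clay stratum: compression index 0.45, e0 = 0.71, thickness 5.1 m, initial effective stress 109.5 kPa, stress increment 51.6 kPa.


Using Sc = Cc * H / (1 + e0) * log10((sigma0 + delta_sigma) / sigma0)
Stress ratio = (109.5 + 51.6) / 109.5 = 1.47123
log10(1.47123) = 0.167681
Cc * H / (1 + e0) = 0.45 * 5.1 / (1 + 0.71) = 1.34211
Sc = 1.34211 * 0.167681
Sc = 0.225 m


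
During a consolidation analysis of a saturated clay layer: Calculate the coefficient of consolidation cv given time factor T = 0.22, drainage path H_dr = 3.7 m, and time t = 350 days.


Using cv = T * H_dr^2 / t
H_dr^2 = 3.7^2 = 13.69
cv = 0.22 * 13.69 / 350
cv = 0.00861 m^2/day


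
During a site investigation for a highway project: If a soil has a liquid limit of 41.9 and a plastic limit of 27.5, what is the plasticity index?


Using PI = LL - PL
PI = 41.9 - 27.5
PI = 14.4


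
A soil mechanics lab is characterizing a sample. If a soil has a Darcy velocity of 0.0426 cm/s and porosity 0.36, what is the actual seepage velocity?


Using v_s = v_d / n
v_s = 0.0426 / 0.36
v_s = 0.11833 cm/s


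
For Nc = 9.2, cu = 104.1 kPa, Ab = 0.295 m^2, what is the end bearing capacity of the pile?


Using Qb = Nc * cu * Ab
Qb = 9.2 * 104.1 * 0.295
Qb = 282.53 kN


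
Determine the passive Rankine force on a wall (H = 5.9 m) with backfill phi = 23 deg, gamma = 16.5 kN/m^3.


Compute passive earth pressure coefficient:
Kp = tan^2(45 + phi/2) = tan^2(56.5) = 2.282623
Compute passive force:
Pp = 0.5 * Kp * gamma * H^2
Pp = 0.5 * 2.282623 * 16.5 * 5.9^2
Pp = 655.53 kN/m


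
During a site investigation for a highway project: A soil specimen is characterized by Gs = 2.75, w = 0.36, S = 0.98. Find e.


Using the relation e = Gs * w / S
e = 2.75 * 0.36 / 0.98
e = 1.0102


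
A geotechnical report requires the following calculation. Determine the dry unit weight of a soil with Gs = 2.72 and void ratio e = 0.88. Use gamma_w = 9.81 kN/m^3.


Result: 14.193 kN/m^3

Derivation:
Using gamma_d = Gs * gamma_w / (1 + e)
gamma_d = 2.72 * 9.81 / (1 + 0.88)
gamma_d = 2.72 * 9.81 / 1.88
gamma_d = 14.193 kN/m^3


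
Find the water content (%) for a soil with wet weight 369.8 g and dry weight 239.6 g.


Using w = (m_wet - m_dry) / m_dry * 100
m_wet - m_dry = 369.8 - 239.6 = 130.2 g
w = 130.2 / 239.6 * 100
w = 54.34 %


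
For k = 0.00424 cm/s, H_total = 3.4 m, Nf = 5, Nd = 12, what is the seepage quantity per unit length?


Result: 6.007e-05 m^3/s per m

Derivation:
Convert k to m/s for unit consistency with H:
k = 0.00424 cm/s = 0.00424 / 100 m/s = 4.24e-05 m/s
Using q = k * H * Nf / Nd
Nf / Nd = 5 / 12 = 0.4167
q = 4.24e-05 * 3.4 * 0.4167
q = 6.007e-05 m^3/s per m


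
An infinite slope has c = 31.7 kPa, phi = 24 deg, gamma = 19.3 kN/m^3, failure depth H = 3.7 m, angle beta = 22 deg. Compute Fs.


Using Fs = c / (gamma*H*sin(beta)*cos(beta)) + tan(phi)/tan(beta)
Cohesion contribution = 31.7 / (19.3*3.7*sin(22)*cos(22))
Cohesion contribution = 1.27808
Friction contribution = tan(24)/tan(22) = 1.10198
Fs = 1.27808 + 1.10198
Fs = 2.38


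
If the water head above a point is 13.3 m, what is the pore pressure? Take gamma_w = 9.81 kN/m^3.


Result: 130.47 kPa

Derivation:
Using u = gamma_w * h_w
u = 9.81 * 13.3
u = 130.47 kPa


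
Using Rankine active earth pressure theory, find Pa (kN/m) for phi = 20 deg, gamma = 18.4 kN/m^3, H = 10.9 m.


Result: 535.91 kN/m

Derivation:
Compute active earth pressure coefficient:
Ka = tan^2(45 - phi/2) = tan^2(35.0) = 0.490291
Compute active force:
Pa = 0.5 * Ka * gamma * H^2
Pa = 0.5 * 0.490291 * 18.4 * 10.9^2
Pa = 535.91 kN/m


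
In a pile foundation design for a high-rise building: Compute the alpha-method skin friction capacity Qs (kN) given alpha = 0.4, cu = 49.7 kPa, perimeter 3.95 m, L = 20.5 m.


Result: 1609.78 kN

Derivation:
Using Qs = alpha * cu * perimeter * L
Qs = 0.4 * 49.7 * 3.95 * 20.5
Qs = 1609.78 kN


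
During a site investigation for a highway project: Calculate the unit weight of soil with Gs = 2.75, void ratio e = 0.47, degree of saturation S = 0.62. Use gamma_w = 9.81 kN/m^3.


Using gamma = gamma_w * (Gs + S*e) / (1 + e)
Numerator: Gs + S*e = 2.75 + 0.62*0.47 = 3.0414
Denominator: 1 + e = 1 + 0.47 = 1.47
gamma = 9.81 * 3.0414 / 1.47
gamma = 20.297 kN/m^3


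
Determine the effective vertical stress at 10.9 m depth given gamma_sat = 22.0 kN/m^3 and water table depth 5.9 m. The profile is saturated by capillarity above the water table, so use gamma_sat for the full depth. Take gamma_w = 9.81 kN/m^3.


Total stress = gamma_sat * depth
sigma = 22.0 * 10.9 = 239.8 kPa
Pore water pressure u = gamma_w * (depth - d_wt)
u = 9.81 * (10.9 - 5.9) = 49.05 kPa
Effective stress = sigma - u
sigma' = 239.8 - 49.05 = 190.75 kPa


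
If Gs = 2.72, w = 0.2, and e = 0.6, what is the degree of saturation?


Using S = Gs * w / e
S = 2.72 * 0.2 / 0.6
S = 0.9067


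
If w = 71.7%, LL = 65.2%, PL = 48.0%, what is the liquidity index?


First compute the plasticity index:
PI = LL - PL = 65.2 - 48.0 = 17.2
Then compute the liquidity index:
LI = (w - PL) / PI
LI = (71.7 - 48.0) / 17.2
LI = 1.378


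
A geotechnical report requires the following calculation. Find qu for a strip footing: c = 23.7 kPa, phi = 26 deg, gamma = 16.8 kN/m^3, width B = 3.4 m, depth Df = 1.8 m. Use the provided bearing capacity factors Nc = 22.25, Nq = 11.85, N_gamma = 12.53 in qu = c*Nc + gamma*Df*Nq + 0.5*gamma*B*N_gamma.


Result: 1243.53 kPa

Derivation:
Compute qu = c*Nc + gamma*Df*Nq + 0.5*gamma*B*N_gamma
Term 1: 23.7 * 22.25 = 527.325
Term 2: 16.8 * 1.8 * 11.85 = 358.344
Term 3: 0.5 * 16.8 * 3.4 * 12.53 = 357.8568
qu = 527.325 + 358.344 + 357.8568
qu = 1243.53 kPa


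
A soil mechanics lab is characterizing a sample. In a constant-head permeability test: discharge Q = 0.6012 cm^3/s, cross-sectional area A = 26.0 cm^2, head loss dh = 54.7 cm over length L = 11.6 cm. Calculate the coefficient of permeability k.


Compute hydraulic gradient:
i = dh / L = 54.7 / 11.6 = 4.71552
Then apply Darcy's law:
k = Q / (A * i)
k = 0.6012 / (26.0 * 4.71552)
k = 0.6012 / 122.603
k = 0.004904 cm/s


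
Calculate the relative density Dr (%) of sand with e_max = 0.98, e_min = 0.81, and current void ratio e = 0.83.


Using Dr = (e_max - e) / (e_max - e_min) * 100
e_max - e = 0.98 - 0.83 = 0.15
e_max - e_min = 0.98 - 0.81 = 0.17
Dr = 0.15 / 0.17 * 100
Dr = 88.24 %


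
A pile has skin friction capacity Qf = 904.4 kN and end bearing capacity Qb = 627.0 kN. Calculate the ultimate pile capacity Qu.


Result: 1531.4 kN

Derivation:
Using Qu = Qf + Qb
Qu = 904.4 + 627.0
Qu = 1531.4 kN


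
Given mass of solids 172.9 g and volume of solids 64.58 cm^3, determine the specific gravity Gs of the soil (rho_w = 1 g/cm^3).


Result: 2.677

Derivation:
Using Gs = m_s / (V_s * rho_w)
Since rho_w = 1 g/cm^3:
Gs = 172.9 / 64.58
Gs = 2.677


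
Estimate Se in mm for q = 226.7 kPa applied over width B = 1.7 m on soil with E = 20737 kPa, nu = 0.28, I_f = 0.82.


Using Se = q * B * (1 - nu^2) * I_f / E
1 - nu^2 = 1 - 0.28^2 = 0.9216
Se = 226.7 * 1.7 * 0.9216 * 0.82 / 20737
Se = 0.014045 m
Convert to mm: Se = 0.014045 * 1000 = 14.045 mm


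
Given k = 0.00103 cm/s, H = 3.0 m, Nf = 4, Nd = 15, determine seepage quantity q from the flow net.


Result: 8.24e-06 m^3/s per m

Derivation:
Convert k to m/s for unit consistency with H:
k = 0.00103 cm/s = 0.00103 / 100 m/s = 1.03e-05 m/s
Using q = k * H * Nf / Nd
Nf / Nd = 4 / 15 = 0.2667
q = 1.03e-05 * 3.0 * 0.2667
q = 8.24e-06 m^3/s per m


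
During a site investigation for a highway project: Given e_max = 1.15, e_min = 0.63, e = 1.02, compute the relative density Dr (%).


Result: 25.0 %

Derivation:
Using Dr = (e_max - e) / (e_max - e_min) * 100
e_max - e = 1.15 - 1.02 = 0.13
e_max - e_min = 1.15 - 0.63 = 0.52
Dr = 0.13 / 0.52 * 100
Dr = 25.0 %


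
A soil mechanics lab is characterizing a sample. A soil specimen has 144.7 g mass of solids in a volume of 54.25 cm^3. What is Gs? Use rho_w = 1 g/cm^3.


Result: 2.667

Derivation:
Using Gs = m_s / (V_s * rho_w)
Since rho_w = 1 g/cm^3:
Gs = 144.7 / 54.25
Gs = 2.667


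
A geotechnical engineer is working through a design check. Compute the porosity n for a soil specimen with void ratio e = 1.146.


Result: 0.534

Derivation:
Using the relation n = e / (1 + e)
n = 1.146 / (1 + 1.146)
n = 1.146 / 2.146
n = 0.534


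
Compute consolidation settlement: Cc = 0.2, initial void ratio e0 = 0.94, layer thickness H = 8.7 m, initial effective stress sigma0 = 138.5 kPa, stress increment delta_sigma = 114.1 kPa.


Result: 0.2341 m

Derivation:
Using Sc = Cc * H / (1 + e0) * log10((sigma0 + delta_sigma) / sigma0)
Stress ratio = (138.5 + 114.1) / 138.5 = 1.82383
log10(1.82383) = 0.260984
Cc * H / (1 + e0) = 0.2 * 8.7 / (1 + 0.94) = 0.896907
Sc = 0.896907 * 0.260984
Sc = 0.2341 m


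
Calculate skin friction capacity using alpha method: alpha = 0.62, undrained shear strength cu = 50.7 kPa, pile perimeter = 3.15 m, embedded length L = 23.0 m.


Result: 2277.39 kN

Derivation:
Using Qs = alpha * cu * perimeter * L
Qs = 0.62 * 50.7 * 3.15 * 23.0
Qs = 2277.39 kN


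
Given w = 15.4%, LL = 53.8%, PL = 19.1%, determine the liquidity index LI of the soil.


First compute the plasticity index:
PI = LL - PL = 53.8 - 19.1 = 34.7
Then compute the liquidity index:
LI = (w - PL) / PI
LI = (15.4 - 19.1) / 34.7
LI = -0.107


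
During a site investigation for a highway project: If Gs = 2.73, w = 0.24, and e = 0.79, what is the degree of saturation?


Result: 0.8294

Derivation:
Using S = Gs * w / e
S = 2.73 * 0.24 / 0.79
S = 0.8294


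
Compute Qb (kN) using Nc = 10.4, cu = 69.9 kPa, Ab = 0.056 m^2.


Using Qb = Nc * cu * Ab
Qb = 10.4 * 69.9 * 0.056
Qb = 40.71 kN


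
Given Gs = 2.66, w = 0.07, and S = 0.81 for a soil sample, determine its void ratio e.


Result: 0.2299

Derivation:
Using the relation e = Gs * w / S
e = 2.66 * 0.07 / 0.81
e = 0.2299


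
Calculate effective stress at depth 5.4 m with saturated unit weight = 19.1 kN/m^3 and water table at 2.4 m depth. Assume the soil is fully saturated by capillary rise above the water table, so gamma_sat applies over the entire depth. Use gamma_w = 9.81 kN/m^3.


Total stress = gamma_sat * depth
sigma = 19.1 * 5.4 = 103.14 kPa
Pore water pressure u = gamma_w * (depth - d_wt)
u = 9.81 * (5.4 - 2.4) = 29.43 kPa
Effective stress = sigma - u
sigma' = 103.14 - 29.43 = 73.71 kPa


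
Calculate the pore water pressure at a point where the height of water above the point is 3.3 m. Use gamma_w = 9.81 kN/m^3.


Using u = gamma_w * h_w
u = 9.81 * 3.3
u = 32.37 kPa


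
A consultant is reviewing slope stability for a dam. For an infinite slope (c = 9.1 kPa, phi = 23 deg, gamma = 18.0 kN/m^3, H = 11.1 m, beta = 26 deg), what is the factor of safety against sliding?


Using Fs = c / (gamma*H*sin(beta)*cos(beta)) + tan(phi)/tan(beta)
Cohesion contribution = 9.1 / (18.0*11.1*sin(26)*cos(26))
Cohesion contribution = 0.115596
Friction contribution = tan(23)/tan(26) = 0.870302
Fs = 0.115596 + 0.870302
Fs = 0.986


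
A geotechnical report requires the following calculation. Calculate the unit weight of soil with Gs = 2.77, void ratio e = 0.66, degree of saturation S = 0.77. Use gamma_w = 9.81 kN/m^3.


Result: 19.373 kN/m^3

Derivation:
Using gamma = gamma_w * (Gs + S*e) / (1 + e)
Numerator: Gs + S*e = 2.77 + 0.77*0.66 = 3.2782
Denominator: 1 + e = 1 + 0.66 = 1.66
gamma = 9.81 * 3.2782 / 1.66
gamma = 19.373 kN/m^3


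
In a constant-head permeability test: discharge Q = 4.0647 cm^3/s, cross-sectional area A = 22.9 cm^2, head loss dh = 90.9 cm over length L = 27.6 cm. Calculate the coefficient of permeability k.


Compute hydraulic gradient:
i = dh / L = 90.9 / 27.6 = 3.29348
Then apply Darcy's law:
k = Q / (A * i)
k = 4.0647 / (22.9 * 3.29348)
k = 4.0647 / 75.4207
k = 0.053894 cm/s


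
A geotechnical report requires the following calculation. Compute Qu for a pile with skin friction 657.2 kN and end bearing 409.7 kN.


Using Qu = Qf + Qb
Qu = 657.2 + 409.7
Qu = 1066.9 kN


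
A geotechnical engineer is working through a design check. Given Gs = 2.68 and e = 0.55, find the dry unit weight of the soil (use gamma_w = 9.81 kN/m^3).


Using gamma_d = Gs * gamma_w / (1 + e)
gamma_d = 2.68 * 9.81 / (1 + 0.55)
gamma_d = 2.68 * 9.81 / 1.55
gamma_d = 16.962 kN/m^3


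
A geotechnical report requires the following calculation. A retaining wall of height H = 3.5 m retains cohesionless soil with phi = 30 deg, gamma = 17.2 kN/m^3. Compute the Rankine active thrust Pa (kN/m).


Compute active earth pressure coefficient:
Ka = tan^2(45 - phi/2) = tan^2(30.0) = 0.333333
Compute active force:
Pa = 0.5 * Ka * gamma * H^2
Pa = 0.5 * 0.333333 * 17.2 * 3.5^2
Pa = 35.12 kN/m


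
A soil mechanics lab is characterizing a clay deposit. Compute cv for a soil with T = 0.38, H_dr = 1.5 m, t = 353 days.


Result: 0.00242 m^2/day

Derivation:
Using cv = T * H_dr^2 / t
H_dr^2 = 1.5^2 = 2.25
cv = 0.38 * 2.25 / 353
cv = 0.00242 m^2/day


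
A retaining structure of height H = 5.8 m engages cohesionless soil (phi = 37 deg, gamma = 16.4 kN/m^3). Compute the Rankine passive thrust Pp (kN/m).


Result: 1109.68 kN/m

Derivation:
Compute passive earth pressure coefficient:
Kp = tan^2(45 + phi/2) = tan^2(63.5) = 4.022791
Compute passive force:
Pp = 0.5 * Kp * gamma * H^2
Pp = 0.5 * 4.022791 * 16.4 * 5.8^2
Pp = 1109.68 kN/m


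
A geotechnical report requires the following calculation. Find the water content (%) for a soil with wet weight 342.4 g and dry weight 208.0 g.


Result: 64.62 %

Derivation:
Using w = (m_wet - m_dry) / m_dry * 100
m_wet - m_dry = 342.4 - 208.0 = 134.4 g
w = 134.4 / 208.0 * 100
w = 64.62 %


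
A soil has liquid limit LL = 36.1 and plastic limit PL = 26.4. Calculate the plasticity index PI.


Result: 9.7

Derivation:
Using PI = LL - PL
PI = 36.1 - 26.4
PI = 9.7


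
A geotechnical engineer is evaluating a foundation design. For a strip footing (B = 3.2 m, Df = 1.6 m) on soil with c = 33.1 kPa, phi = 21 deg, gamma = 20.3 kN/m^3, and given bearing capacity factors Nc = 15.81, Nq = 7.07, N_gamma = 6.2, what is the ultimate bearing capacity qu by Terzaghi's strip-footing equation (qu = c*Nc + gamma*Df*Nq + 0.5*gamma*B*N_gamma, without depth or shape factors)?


Compute qu = c*Nc + gamma*Df*Nq + 0.5*gamma*B*N_gamma
Term 1: 33.1 * 15.81 = 523.311
Term 2: 20.3 * 1.6 * 7.07 = 229.6336
Term 3: 0.5 * 20.3 * 3.2 * 6.2 = 201.376
qu = 523.311 + 229.6336 + 201.376
qu = 954.32 kPa


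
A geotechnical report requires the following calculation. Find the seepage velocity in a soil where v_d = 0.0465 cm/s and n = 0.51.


Using v_s = v_d / n
v_s = 0.0465 / 0.51
v_s = 0.09118 cm/s


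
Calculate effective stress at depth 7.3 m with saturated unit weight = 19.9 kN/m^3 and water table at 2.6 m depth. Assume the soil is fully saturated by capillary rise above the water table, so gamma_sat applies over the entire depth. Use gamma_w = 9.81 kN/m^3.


Total stress = gamma_sat * depth
sigma = 19.9 * 7.3 = 145.27 kPa
Pore water pressure u = gamma_w * (depth - d_wt)
u = 9.81 * (7.3 - 2.6) = 46.107 kPa
Effective stress = sigma - u
sigma' = 145.27 - 46.107 = 99.16 kPa


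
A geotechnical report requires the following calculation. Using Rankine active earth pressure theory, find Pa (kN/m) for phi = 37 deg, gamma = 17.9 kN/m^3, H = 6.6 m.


Compute active earth pressure coefficient:
Ka = tan^2(45 - phi/2) = tan^2(26.5) = 0.248584
Compute active force:
Pa = 0.5 * Ka * gamma * H^2
Pa = 0.5 * 0.248584 * 17.9 * 6.6^2
Pa = 96.91 kN/m


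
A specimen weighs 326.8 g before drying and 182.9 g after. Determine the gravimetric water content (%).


Result: 78.68 %

Derivation:
Using w = (m_wet - m_dry) / m_dry * 100
m_wet - m_dry = 326.8 - 182.9 = 143.9 g
w = 143.9 / 182.9 * 100
w = 78.68 %


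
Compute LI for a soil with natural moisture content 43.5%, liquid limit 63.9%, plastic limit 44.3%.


First compute the plasticity index:
PI = LL - PL = 63.9 - 44.3 = 19.6
Then compute the liquidity index:
LI = (w - PL) / PI
LI = (43.5 - 44.3) / 19.6
LI = -0.041


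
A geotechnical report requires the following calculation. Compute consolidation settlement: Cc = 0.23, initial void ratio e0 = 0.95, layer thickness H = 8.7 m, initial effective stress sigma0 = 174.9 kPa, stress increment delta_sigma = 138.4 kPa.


Using Sc = Cc * H / (1 + e0) * log10((sigma0 + delta_sigma) / sigma0)
Stress ratio = (174.9 + 138.4) / 174.9 = 1.79131
log10(1.79131) = 0.253171
Cc * H / (1 + e0) = 0.23 * 8.7 / (1 + 0.95) = 1.02615
Sc = 1.02615 * 0.253171
Sc = 0.2598 m


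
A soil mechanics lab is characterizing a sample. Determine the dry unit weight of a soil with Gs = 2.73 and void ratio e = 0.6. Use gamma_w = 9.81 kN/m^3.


Using gamma_d = Gs * gamma_w / (1 + e)
gamma_d = 2.73 * 9.81 / (1 + 0.6)
gamma_d = 2.73 * 9.81 / 1.6
gamma_d = 16.738 kN/m^3


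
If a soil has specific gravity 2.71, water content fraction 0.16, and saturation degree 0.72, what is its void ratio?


Result: 0.6022

Derivation:
Using the relation e = Gs * w / S
e = 2.71 * 0.16 / 0.72
e = 0.6022


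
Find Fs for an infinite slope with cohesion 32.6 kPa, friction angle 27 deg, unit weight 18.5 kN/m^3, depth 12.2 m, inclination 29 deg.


Result: 1.26

Derivation:
Using Fs = c / (gamma*H*sin(beta)*cos(beta)) + tan(phi)/tan(beta)
Cohesion contribution = 32.6 / (18.5*12.2*sin(29)*cos(29))
Cohesion contribution = 0.34064
Friction contribution = tan(27)/tan(29) = 0.919208
Fs = 0.34064 + 0.919208
Fs = 1.26


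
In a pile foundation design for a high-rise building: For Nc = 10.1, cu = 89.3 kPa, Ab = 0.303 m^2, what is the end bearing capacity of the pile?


Result: 273.28 kN

Derivation:
Using Qb = Nc * cu * Ab
Qb = 10.1 * 89.3 * 0.303
Qb = 273.28 kN


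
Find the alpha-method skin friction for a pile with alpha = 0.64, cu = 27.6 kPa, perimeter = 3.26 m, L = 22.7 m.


Using Qs = alpha * cu * perimeter * L
Qs = 0.64 * 27.6 * 3.26 * 22.7
Qs = 1307.17 kN


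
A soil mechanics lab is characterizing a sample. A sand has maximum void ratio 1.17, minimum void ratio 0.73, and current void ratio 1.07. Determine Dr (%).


Using Dr = (e_max - e) / (e_max - e_min) * 100
e_max - e = 1.17 - 1.07 = 0.1
e_max - e_min = 1.17 - 0.73 = 0.44
Dr = 0.1 / 0.44 * 100
Dr = 22.73 %


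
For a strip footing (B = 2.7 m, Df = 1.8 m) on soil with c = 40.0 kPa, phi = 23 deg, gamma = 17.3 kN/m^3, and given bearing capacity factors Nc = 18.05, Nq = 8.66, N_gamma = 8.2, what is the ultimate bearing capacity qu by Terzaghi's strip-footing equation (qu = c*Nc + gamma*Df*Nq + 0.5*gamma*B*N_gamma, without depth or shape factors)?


Result: 1183.18 kPa

Derivation:
Compute qu = c*Nc + gamma*Df*Nq + 0.5*gamma*B*N_gamma
Term 1: 40.0 * 18.05 = 722.0
Term 2: 17.3 * 1.8 * 8.66 = 269.6724
Term 3: 0.5 * 17.3 * 2.7 * 8.2 = 191.511
qu = 722.0 + 269.6724 + 191.511
qu = 1183.18 kPa


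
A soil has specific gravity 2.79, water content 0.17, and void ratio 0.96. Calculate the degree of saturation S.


Using S = Gs * w / e
S = 2.79 * 0.17 / 0.96
S = 0.4941


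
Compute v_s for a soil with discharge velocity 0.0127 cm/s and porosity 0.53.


Using v_s = v_d / n
v_s = 0.0127 / 0.53
v_s = 0.02396 cm/s


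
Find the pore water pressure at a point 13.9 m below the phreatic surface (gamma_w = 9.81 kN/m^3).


Using u = gamma_w * h_w
u = 9.81 * 13.9
u = 136.36 kPa


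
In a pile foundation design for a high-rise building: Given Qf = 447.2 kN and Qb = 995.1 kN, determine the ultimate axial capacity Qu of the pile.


Result: 1442.3 kN

Derivation:
Using Qu = Qf + Qb
Qu = 447.2 + 995.1
Qu = 1442.3 kN


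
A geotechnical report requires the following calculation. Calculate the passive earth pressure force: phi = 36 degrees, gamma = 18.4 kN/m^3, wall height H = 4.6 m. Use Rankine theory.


Compute passive earth pressure coefficient:
Kp = tan^2(45 + phi/2) = tan^2(63.0) = 3.85184
Compute passive force:
Pp = 0.5 * Kp * gamma * H^2
Pp = 0.5 * 3.85184 * 18.4 * 4.6^2
Pp = 749.85 kN/m


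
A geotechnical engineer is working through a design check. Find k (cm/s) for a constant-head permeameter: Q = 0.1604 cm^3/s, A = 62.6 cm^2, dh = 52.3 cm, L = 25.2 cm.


Compute hydraulic gradient:
i = dh / L = 52.3 / 25.2 = 2.0754
Then apply Darcy's law:
k = Q / (A * i)
k = 0.1604 / (62.6 * 2.0754)
k = 0.1604 / 129.92
k = 0.001235 cm/s


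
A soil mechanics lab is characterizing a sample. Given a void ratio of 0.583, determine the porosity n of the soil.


Using the relation n = e / (1 + e)
n = 0.583 / (1 + 0.583)
n = 0.583 / 1.583
n = 0.3683


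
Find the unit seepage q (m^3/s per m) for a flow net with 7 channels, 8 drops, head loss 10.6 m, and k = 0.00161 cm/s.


Result: 0.0001493 m^3/s per m

Derivation:
Convert k to m/s for unit consistency with H:
k = 0.00161 cm/s = 0.00161 / 100 m/s = 1.61e-05 m/s
Using q = k * H * Nf / Nd
Nf / Nd = 7 / 8 = 0.875
q = 1.61e-05 * 10.6 * 0.875
q = 0.0001493 m^3/s per m


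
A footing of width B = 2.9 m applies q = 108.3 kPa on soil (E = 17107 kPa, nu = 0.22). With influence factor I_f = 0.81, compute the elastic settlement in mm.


Result: 14.151 mm

Derivation:
Using Se = q * B * (1 - nu^2) * I_f / E
1 - nu^2 = 1 - 0.22^2 = 0.9516
Se = 108.3 * 2.9 * 0.9516 * 0.81 / 17107
Se = 0.014151 m
Convert to mm: Se = 0.014151 * 1000 = 14.151 mm


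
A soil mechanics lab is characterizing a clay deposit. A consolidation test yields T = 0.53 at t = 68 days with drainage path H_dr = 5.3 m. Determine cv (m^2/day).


Using cv = T * H_dr^2 / t
H_dr^2 = 5.3^2 = 28.09
cv = 0.53 * 28.09 / 68
cv = 0.21894 m^2/day


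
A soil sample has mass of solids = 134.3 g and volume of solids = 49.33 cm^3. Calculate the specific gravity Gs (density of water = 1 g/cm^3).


Using Gs = m_s / (V_s * rho_w)
Since rho_w = 1 g/cm^3:
Gs = 134.3 / 49.33
Gs = 2.722


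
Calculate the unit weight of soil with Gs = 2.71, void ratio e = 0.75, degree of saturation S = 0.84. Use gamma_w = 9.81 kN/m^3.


Using gamma = gamma_w * (Gs + S*e) / (1 + e)
Numerator: Gs + S*e = 2.71 + 0.84*0.75 = 3.34
Denominator: 1 + e = 1 + 0.75 = 1.75
gamma = 9.81 * 3.34 / 1.75
gamma = 18.723 kN/m^3


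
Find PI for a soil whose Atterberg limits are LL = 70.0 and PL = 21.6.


Using PI = LL - PL
PI = 70.0 - 21.6
PI = 48.4


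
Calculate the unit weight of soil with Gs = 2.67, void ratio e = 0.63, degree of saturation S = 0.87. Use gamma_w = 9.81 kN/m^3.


Using gamma = gamma_w * (Gs + S*e) / (1 + e)
Numerator: Gs + S*e = 2.67 + 0.87*0.63 = 3.2181
Denominator: 1 + e = 1 + 0.63 = 1.63
gamma = 9.81 * 3.2181 / 1.63
gamma = 19.368 kN/m^3


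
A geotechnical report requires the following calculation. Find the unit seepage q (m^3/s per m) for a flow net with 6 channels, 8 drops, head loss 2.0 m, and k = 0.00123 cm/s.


Convert k to m/s for unit consistency with H:
k = 0.00123 cm/s = 0.00123 / 100 m/s = 1.23e-05 m/s
Using q = k * H * Nf / Nd
Nf / Nd = 6 / 8 = 0.75
q = 1.23e-05 * 2.0 * 0.75
q = 1.845e-05 m^3/s per m


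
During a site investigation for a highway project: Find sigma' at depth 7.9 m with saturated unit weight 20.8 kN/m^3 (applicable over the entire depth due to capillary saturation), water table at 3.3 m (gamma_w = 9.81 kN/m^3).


Total stress = gamma_sat * depth
sigma = 20.8 * 7.9 = 164.32 kPa
Pore water pressure u = gamma_w * (depth - d_wt)
u = 9.81 * (7.9 - 3.3) = 45.126 kPa
Effective stress = sigma - u
sigma' = 164.32 - 45.126 = 119.19 kPa


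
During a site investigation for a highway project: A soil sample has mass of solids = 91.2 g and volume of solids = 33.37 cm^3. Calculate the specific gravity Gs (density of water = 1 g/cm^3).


Using Gs = m_s / (V_s * rho_w)
Since rho_w = 1 g/cm^3:
Gs = 91.2 / 33.37
Gs = 2.733


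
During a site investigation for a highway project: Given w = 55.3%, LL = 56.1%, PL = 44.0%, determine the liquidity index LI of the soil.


First compute the plasticity index:
PI = LL - PL = 56.1 - 44.0 = 12.1
Then compute the liquidity index:
LI = (w - PL) / PI
LI = (55.3 - 44.0) / 12.1
LI = 0.934


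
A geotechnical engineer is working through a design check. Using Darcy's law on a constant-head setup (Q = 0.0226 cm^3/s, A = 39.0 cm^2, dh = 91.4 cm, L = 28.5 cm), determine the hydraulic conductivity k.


Compute hydraulic gradient:
i = dh / L = 91.4 / 28.5 = 3.20702
Then apply Darcy's law:
k = Q / (A * i)
k = 0.0226 / (39.0 * 3.20702)
k = 0.0226 / 125.074
k = 0.000181 cm/s


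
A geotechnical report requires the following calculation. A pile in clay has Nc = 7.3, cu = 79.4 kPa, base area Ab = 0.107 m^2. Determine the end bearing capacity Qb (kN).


Using Qb = Nc * cu * Ab
Qb = 7.3 * 79.4 * 0.107
Qb = 62.02 kN


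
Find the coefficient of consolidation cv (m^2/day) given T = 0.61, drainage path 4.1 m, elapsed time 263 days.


Using cv = T * H_dr^2 / t
H_dr^2 = 4.1^2 = 16.81
cv = 0.61 * 16.81 / 263
cv = 0.03899 m^2/day


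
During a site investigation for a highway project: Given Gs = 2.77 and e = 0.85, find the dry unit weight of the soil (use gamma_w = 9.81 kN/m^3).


Using gamma_d = Gs * gamma_w / (1 + e)
gamma_d = 2.77 * 9.81 / (1 + 0.85)
gamma_d = 2.77 * 9.81 / 1.85
gamma_d = 14.688 kN/m^3


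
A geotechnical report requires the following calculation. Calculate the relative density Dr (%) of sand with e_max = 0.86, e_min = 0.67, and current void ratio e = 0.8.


Result: 31.58 %

Derivation:
Using Dr = (e_max - e) / (e_max - e_min) * 100
e_max - e = 0.86 - 0.8 = 0.06
e_max - e_min = 0.86 - 0.67 = 0.19
Dr = 0.06 / 0.19 * 100
Dr = 31.58 %


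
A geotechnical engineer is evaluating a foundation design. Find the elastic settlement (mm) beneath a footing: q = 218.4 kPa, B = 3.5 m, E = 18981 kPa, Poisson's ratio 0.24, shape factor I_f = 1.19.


Result: 45.163 mm

Derivation:
Using Se = q * B * (1 - nu^2) * I_f / E
1 - nu^2 = 1 - 0.24^2 = 0.9424
Se = 218.4 * 3.5 * 0.9424 * 1.19 / 18981
Se = 0.045163 m
Convert to mm: Se = 0.045163 * 1000 = 45.163 mm
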